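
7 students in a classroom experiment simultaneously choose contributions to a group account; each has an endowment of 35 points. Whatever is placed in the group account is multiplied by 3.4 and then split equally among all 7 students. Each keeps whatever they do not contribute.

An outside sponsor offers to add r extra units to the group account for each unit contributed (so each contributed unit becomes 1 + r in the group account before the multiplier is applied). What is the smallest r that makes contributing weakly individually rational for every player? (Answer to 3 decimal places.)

With matching at rate r, one contributed unit becomes (1 + r) in the group account and returns 3.4 × (1 + r) / 7 to the contributor.
Setting this equal to 1: 1 + r = 7/3.4 = 2.0588.
So the minimum matching rate is r = 2.0588 − 1 = 1.059.

1.059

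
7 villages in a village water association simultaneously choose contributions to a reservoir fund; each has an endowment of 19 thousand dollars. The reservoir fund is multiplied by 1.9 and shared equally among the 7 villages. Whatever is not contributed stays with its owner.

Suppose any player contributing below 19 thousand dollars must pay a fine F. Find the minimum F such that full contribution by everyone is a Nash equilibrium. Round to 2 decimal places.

13.84 thousand dollars

Given the others contribute fully, the best deviation is to contribute 0 (any partial contribution still incurs the fine and gives up units whose private return 0.2714 is below 1).
Deviating from 19 to 0 saves 19 thousand dollars but forfeits the deviator's share of the drop in the reservoir fund: 1.9/7 × 19 = 5.16.
So the deviation gain is 19 − 5.16 = 13.84, and the fine must be at least 13.84 thousand dollars to wipe it out.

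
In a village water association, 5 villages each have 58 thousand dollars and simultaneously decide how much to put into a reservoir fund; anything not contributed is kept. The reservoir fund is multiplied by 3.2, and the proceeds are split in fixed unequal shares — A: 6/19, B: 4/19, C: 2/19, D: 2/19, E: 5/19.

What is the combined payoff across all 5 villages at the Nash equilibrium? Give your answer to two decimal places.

417.60 thousand dollars

A player with share s gets back 3.2·s per unit contributed, so full contribution is dominant for anyone with s > 1/3.2 = 0.3125 and zero contribution is dominant for anyone below.
Only A (6/19) clears that bar, contributing 58; the remaining 4 contribute 0. Total contributed: 58.
The reservoir fund pays out 3.2 × 58 = 185.60 in total (split across the unequal shares, but the aggregate is all that matters for the group sum).
The 4 free-riders keep 58 each, adding 232. Group total = 232 + 185.60 = 417.60.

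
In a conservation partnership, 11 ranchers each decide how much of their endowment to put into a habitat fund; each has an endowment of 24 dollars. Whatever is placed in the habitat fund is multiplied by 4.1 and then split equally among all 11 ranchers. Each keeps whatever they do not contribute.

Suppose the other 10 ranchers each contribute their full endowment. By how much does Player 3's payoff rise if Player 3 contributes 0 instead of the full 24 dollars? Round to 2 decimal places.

15.05 dollars

Switching from a contribution of 24 to 0 lets Player 3 keep an extra 24 dollars, but lowers the habitat fund by 24, which costs Player 3 their own share of that drop: 4.1/11 × 24 = 8.95.
Net gain = 24 − 8.95 = 15.05. The private return per contributed unit (0.3727) is below 1, so free-riding is indeed the best response regardless of what the others do.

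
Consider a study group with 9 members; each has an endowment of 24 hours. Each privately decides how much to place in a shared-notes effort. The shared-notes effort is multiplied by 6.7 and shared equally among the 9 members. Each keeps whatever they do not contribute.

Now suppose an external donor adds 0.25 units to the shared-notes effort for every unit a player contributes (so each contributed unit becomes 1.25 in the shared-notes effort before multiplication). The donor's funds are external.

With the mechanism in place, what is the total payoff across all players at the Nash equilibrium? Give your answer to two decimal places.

The effective private return is 6.7 × 1.25 / 9 = 0.9306, which is still under 1, so the mechanism doesn't change anyone's dominant strategy: zero contribution.
Everyone keeps their endowment and the group total is 9 × 24 = 216.

216.00 hours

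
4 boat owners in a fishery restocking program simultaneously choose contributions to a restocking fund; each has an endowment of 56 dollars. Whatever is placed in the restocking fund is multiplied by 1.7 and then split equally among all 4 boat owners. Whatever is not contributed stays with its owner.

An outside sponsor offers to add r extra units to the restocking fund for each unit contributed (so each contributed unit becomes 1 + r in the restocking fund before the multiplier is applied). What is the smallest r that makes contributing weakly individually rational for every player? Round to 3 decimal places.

1.353

With matching at rate r, one contributed unit becomes (1 + r) in the restocking fund and returns 1.7 × (1 + r) / 4 to the contributor.
Setting this equal to 1: 1 + r = 4/1.7 = 2.3529.
So the minimum matching rate is r = 2.3529 − 1 = 1.353.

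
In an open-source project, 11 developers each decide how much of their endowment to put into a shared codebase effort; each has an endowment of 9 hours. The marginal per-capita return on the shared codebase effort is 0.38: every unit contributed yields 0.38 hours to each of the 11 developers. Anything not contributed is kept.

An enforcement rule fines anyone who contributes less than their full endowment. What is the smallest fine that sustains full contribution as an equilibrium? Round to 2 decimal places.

Given the others contribute fully, the best deviation is to contribute 0 (any partial contribution still incurs the fine and gives up units whose private return 0.38 is below 1).
Deviating from 9 to 0 saves 9 hours but forfeits the deviator's share of the drop in the shared codebase effort: 0.38 × 9 = 3.42.
So the deviation gain is 9 − 3.42 = 5.58, and the fine must be at least 5.58 hours to wipe it out.

5.58 hours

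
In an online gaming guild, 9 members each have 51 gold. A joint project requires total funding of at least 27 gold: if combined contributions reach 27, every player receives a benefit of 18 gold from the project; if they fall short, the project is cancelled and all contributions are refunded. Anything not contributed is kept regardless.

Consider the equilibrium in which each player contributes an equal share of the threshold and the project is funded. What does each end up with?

Equal share of the threshold: 27/9 = 3.
At this profile no one gains by cutting their contribution: any cut drops the total below 27, the project is cancelled, contributions are refunded, and the deviator ends with 51, which is less than 51 − 3 + 18 = 66. Contributing more than 3 just wastes the excess. So contributing exactly 3 is a best response.
Each player's payoff: 51 − 3 + 18 = 66.

66 gold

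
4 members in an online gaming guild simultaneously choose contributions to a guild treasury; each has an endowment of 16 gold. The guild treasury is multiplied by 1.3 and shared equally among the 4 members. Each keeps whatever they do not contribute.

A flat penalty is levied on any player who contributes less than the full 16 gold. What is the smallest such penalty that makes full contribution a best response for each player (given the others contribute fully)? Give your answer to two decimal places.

10.80 gold

Given the others contribute fully, the best deviation is to contribute 0 (any partial contribution still incurs the fine and gives up units whose private return 0.3250 is below 1).
Deviating from 16 to 0 saves 16 gold but forfeits the deviator's share of the drop in the guild treasury: 1.3/4 × 16 = 5.20.
So the deviation gain is 16 − 5.20 = 10.80, and the fine must be at least 10.80 gold to wipe it out.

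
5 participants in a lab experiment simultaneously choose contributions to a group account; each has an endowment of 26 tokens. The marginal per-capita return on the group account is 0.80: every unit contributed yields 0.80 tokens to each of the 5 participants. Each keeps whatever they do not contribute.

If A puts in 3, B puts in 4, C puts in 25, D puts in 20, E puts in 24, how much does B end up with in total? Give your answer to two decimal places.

82.80 tokens

Total contributed: 3 + 4 + 25 + 20 + 24 = 76.
Each receives 0.80 × 76 = 60.80 from the group account.
B keeps 26 − 4 = 22, so B's payoff is 22 + 60.80 = 82.80.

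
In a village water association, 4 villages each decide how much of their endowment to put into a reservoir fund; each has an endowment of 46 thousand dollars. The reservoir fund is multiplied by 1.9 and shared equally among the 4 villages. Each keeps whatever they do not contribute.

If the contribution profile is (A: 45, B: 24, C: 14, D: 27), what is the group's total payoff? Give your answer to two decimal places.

Total contributed: 45 + 24 + 14 + 27 = 110; total kept: 4 × 46 − 110 = 74.
The reservoir fund pays out 1.9 × 110 = 209.00 in aggregate.
Group total = 74 + 209.00 = 283.00.

283.00 thousand dollars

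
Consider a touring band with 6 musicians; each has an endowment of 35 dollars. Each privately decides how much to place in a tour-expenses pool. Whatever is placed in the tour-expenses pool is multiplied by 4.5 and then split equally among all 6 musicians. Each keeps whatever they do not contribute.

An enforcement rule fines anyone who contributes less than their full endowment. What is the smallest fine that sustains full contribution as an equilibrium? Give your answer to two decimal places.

8.75 dollars

Given the others contribute fully, the best deviation is to contribute 0 (any partial contribution still incurs the fine and gives up units whose private return 0.7500 is below 1).
Deviating from 35 to 0 saves 35 dollars but forfeits the deviator's share of the drop in the tour-expenses pool: 4.5/6 × 35 = 26.25.
So the deviation gain is 35 − 26.25 = 8.75, and the fine must be at least 8.75 dollars to wipe it out.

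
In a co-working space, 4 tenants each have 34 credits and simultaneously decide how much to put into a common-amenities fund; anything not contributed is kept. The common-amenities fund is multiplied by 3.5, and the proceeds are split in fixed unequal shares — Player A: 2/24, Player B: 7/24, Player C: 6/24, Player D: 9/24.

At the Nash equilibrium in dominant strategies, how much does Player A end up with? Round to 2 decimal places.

Player j's private return per contributed unit is 3.5 × (j's share). Contributing is weakly dominant for j when that share is at least 1/3.5 = 0.2857, and contributing 0 is dominant otherwise.
Player B and Player D are above the threshold, contributing 34 each; the remaining 2 contribute 0. Total contributed: 68.
Player A keeps 34 and receives 3.5 × 68 × 2/24 = 19.83 from the common-amenities fund, for a payoff of 53.83.

53.83 credits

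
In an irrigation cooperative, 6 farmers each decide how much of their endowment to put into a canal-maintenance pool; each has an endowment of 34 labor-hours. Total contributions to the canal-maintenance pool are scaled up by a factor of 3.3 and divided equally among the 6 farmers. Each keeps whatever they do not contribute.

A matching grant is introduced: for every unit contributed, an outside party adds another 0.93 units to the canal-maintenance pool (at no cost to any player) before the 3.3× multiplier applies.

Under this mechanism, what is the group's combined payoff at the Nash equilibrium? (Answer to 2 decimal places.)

1299.28 labor-hours

The effective private return per unit is now 3.3 × 1.93 / 6 = 1.0615 > 1, so every player's dominant strategy flips to full contribution.
So the Nash equilibrium is full contribution by all 6; the group earns 3.3 × 1.93 × 204 = 1299.28.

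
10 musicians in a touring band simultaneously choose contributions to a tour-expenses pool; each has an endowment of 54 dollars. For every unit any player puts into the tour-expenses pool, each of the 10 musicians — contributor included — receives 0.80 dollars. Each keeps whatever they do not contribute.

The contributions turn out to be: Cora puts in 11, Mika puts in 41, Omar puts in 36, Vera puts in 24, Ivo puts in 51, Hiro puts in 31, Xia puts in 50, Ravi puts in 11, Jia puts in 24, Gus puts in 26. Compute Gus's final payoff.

272.00 dollars

Total contributed: 11 + 41 + 36 + 24 + 51 + 31 + 50 + 11 + 24 + 26 = 305.
Each receives 0.80 × 305 = 244.00 from the tour-expenses pool.
Gus keeps 54 − 26 = 28, so Gus's payoff is 28 + 244.00 = 272.00.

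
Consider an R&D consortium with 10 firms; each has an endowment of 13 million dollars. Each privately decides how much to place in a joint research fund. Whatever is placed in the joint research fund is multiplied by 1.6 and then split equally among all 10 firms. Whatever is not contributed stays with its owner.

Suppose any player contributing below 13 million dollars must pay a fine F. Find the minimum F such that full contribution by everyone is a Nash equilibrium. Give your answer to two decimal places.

Given the others contribute fully, the best deviation is to contribute 0 (any partial contribution still incurs the fine and gives up units whose private return 0.1600 is below 1).
Deviating from 13 to 0 saves 13 million dollars but forfeits the deviator's share of the drop in the joint research fund: 1.6/10 × 13 = 2.08.
So the deviation gain is 13 − 2.08 = 10.92, and the fine must be at least 10.92 million dollars to wipe it out.

10.92 million dollars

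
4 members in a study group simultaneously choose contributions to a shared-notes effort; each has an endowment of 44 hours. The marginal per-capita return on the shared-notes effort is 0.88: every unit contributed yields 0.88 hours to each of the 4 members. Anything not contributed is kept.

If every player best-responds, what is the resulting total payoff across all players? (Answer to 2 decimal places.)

The private return per contributed unit is 0.88 < 1, so contributing 0 is dominant for every player. At the Nash equilibrium everyone keeps their 44, and the group total is 4 × 44 = 176.

176.00 hours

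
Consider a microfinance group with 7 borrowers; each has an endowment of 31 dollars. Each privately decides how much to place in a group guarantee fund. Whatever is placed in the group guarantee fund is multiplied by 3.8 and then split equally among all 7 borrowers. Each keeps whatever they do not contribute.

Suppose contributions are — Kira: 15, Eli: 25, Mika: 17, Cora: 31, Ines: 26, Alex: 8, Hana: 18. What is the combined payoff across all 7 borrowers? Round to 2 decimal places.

Total contributed: 15 + 25 + 17 + 31 + 26 + 8 + 18 = 140; total kept: 7 × 31 − 140 = 77.
The group guarantee fund pays out 3.8 × 140 = 532.00 in aggregate.
Group total = 77 + 532.00 = 609.00.

609.00 dollars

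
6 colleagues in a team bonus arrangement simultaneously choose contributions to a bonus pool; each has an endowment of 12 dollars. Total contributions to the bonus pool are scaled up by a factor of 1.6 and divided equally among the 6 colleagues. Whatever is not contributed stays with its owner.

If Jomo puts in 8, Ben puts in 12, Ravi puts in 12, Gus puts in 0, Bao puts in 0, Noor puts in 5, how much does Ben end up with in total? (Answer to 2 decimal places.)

9.87 dollars

Total contributed: 8 + 12 + 12 + 0 + 0 + 5 = 37.
Each receives 1.6 × 37 / 6 = 9.87 from the bonus pool.
Ben keeps 12 − 12 = 0, so Ben's payoff is 0 + 9.87 = 9.87.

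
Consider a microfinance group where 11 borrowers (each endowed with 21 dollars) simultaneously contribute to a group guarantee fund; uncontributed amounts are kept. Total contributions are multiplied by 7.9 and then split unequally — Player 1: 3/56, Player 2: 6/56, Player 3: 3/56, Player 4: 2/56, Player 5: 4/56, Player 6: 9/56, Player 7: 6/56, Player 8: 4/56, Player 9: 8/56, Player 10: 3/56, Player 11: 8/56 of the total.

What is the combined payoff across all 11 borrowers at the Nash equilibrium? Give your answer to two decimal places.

665.70 dollars

For player j, contributing a unit is worthwhile iff 7.9 × (j's share) ≥ 1, i.e. iff j's share is at least 0.1266.
The shares above 0.1266 belong to Player 6, Player 9 and Player 11, contributing 21 each; the remaining 8 contribute 0. Total contributed: 63.
The group guarantee fund pays out 7.9 × 63 = 497.70 in total (split across the unequal shares, but the aggregate is all that matters for the group sum).
The 8 free-riders keep 21 each, adding 168. Group total = 168 + 497.70 = 665.70.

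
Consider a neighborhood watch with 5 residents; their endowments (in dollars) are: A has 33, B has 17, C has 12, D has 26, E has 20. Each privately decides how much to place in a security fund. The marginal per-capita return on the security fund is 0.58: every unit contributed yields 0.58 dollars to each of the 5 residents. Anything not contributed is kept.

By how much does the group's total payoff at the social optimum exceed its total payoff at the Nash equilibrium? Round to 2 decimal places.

The private return per contributed unit is 0.58 < 1 for everyone, so the Nash equilibrium is zero contribution and the group total is Σ E_j = 33 + 17 + 12 + 26 + 20 = 108.
Each contributed unit returns 2.900 to the group, so the social optimum is full contribution by everyone: group total = 2.900 × 108 = 313.20.
Efficiency loss = (2.900 − 1) × 108 = 205.20.

205.20 dollars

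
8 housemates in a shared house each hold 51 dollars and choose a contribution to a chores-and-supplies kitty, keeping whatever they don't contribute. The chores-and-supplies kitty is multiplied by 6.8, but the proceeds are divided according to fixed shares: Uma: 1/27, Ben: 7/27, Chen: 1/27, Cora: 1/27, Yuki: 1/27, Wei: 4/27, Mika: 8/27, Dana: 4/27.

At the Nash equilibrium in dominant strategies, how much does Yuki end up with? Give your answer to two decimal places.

102.38 dollars

For player j, contributing a unit is worthwhile iff 6.8 × (j's share) ≥ 1, i.e. iff j's share is at least 0.1471.
Ben, Wei, Mika and Dana are above the threshold, contributing 51 each; the remaining 4 contribute 0. Total contributed: 204.
Yuki keeps 51 and receives 6.8 × 204 × 1/27 = 51.38 from the chores-and-supplies kitty, for a payoff of 102.38.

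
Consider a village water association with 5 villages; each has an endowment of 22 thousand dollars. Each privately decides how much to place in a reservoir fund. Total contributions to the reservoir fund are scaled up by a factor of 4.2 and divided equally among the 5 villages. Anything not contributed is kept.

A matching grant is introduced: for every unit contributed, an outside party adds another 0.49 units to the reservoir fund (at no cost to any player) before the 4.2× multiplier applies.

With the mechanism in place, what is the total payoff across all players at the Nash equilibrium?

With the mechanism, a contributed unit returns 4.2 × 1.49 / 5 = 1.2516 per unit of net cost to the contributor — now above 1 — so contributing fully is weakly dominant for every player.
At the Nash equilibrium everyone contributes 22. Group total payoff = 4.2 × 1.49 × 110 = 688.38.

688.38 thousand dollars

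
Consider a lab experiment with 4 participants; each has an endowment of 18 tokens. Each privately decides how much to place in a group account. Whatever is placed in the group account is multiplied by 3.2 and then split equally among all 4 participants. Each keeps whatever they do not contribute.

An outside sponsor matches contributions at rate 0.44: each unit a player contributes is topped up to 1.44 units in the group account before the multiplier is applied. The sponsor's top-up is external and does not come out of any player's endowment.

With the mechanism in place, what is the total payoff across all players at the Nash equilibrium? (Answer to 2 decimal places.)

The effective private return per unit is now 3.2 × 1.44 / 4 = 1.1520 > 1, so every player's dominant strategy flips to full contribution.
At the Nash equilibrium everyone contributes 18. Group total payoff = 3.2 × 1.44 × 72 = 331.78.

331.78 tokens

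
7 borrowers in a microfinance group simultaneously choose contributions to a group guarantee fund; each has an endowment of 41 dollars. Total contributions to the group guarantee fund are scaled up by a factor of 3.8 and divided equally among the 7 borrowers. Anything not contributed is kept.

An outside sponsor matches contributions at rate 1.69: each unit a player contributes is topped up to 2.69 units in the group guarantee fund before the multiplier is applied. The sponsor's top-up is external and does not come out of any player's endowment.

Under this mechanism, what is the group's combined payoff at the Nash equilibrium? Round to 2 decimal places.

Under the mechanism each unit contributed yields 3.8 × 2.69 / 7 = 1.4603 back to its contributor per unit of net cost, which exceeds 1, making full contribution the dominant choice for everyone.
So the Nash equilibrium is full contribution by all 7; the group earns 3.8 × 2.69 × 287 = 2933.71.

2933.71 dollars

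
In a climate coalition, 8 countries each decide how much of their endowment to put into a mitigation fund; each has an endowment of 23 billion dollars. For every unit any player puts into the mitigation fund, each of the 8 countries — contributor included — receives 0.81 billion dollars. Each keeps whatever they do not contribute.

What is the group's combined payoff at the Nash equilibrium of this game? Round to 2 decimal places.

The private return per contributed unit is 0.81 < 1, so contributing 0 is dominant for every player. At the Nash equilibrium everyone keeps their 23, and the group total is 8 × 23 = 184.

184.00 billion dollars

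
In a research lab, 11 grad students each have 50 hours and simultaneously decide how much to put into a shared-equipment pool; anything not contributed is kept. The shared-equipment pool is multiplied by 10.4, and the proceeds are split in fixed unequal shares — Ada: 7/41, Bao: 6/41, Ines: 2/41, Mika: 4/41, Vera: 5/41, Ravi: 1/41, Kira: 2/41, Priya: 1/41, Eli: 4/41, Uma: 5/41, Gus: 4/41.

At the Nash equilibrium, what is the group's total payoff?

3840.00 hours

Each unit j contributes comes back to j as 10.4 × (j's share), so j prefers to contribute only if that share exceeds 1/10.4 = 0.0962; otherwise keeping the unit dominates.
Ada, Bao, Mika, Vera, Eli, Uma and Gus clear that bar, contributing 50 each; the remaining 4 contribute 0. Total contributed: 350.
The shared-equipment pool pays out 10.4 × 350 = 3640.00 in total (split across the unequal shares, but the aggregate is all that matters for the group sum).
The 4 free-riders keep 50 each, adding 200. Group total = 200 + 3640.00 = 3840.00.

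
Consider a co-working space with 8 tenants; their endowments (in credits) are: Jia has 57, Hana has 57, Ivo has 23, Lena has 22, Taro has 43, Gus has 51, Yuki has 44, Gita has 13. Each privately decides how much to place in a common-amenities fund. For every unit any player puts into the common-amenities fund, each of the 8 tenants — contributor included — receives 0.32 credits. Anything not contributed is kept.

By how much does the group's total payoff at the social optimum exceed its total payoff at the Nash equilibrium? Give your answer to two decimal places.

483.60 credits

The private return per contributed unit is 0.32 < 1 for everyone, so the Nash equilibrium is zero contribution and the group total is Σ E_j = 57 + 57 + 23 + 22 + 43 + 51 + 44 + 13 = 310.
Each contributed unit returns 2.560 to the group, so the social optimum is full contribution by everyone: group total = 2.560 × 310 = 793.60.
Efficiency loss = (2.560 − 1) × 310 = 483.60.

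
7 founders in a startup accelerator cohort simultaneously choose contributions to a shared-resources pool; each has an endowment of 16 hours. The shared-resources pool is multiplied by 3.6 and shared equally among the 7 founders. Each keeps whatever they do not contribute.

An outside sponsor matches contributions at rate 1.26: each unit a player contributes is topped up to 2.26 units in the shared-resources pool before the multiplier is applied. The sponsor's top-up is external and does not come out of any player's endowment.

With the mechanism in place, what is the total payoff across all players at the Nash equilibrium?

The effective private return per unit is now 3.6 × 2.26 / 7 = 1.1623 > 1, so every player's dominant strategy flips to full contribution.
So the Nash equilibrium is full contribution by all 7; the group earns 3.6 × 2.26 × 112 = 911.23.

911.23 hours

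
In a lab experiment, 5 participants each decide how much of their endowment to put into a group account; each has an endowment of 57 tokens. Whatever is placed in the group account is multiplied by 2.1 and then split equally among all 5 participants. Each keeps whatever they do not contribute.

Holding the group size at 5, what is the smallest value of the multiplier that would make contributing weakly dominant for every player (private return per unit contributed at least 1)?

A contributed unit returns (multiplier)/5 to its contributor.
This reaches 1 exactly when the multiplier is 5.

5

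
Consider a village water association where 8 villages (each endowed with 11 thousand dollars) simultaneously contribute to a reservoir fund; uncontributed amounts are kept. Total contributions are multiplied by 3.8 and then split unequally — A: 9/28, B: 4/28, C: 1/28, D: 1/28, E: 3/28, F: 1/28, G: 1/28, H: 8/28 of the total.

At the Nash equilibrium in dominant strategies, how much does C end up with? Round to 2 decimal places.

A player with share s gets back 3.8·s per unit contributed, so full contribution is dominant for anyone with s > 1/3.8 = 0.2632 and zero contribution is dominant for anyone below.
The shares above 0.2632 belong to A and H, contributing 11 each; the remaining 6 contribute 0. Total contributed: 22.
C keeps 11 and receives 3.8 × 22 × 1/28 = 2.99 from the reservoir fund, for a payoff of 13.99.

13.99 thousand dollars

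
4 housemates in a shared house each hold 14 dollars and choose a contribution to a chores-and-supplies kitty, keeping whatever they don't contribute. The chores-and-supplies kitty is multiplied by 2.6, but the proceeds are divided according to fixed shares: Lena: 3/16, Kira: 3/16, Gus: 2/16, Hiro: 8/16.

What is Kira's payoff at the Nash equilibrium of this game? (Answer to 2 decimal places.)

Each unit j contributes comes back to j as 2.6 × (j's share), so j prefers to contribute only if that share exceeds 1/2.6 = 0.3846; otherwise keeping the unit dominates.
The only share above 0.3846 is Hiro's 8/16, contributing 14; the remaining 3 contribute 0. Total contributed: 14.
Kira keeps 14 and receives 2.6 × 14 × 3/16 = 6.83 from the chores-and-supplies kitty, for a payoff of 20.83.

20.83 dollars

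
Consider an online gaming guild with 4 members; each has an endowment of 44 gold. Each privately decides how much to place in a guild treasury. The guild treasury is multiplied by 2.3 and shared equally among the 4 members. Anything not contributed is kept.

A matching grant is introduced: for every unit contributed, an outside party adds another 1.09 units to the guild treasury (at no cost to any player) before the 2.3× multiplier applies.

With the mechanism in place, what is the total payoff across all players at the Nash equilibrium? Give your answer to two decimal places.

846.03 gold

Under the mechanism each unit contributed yields 2.3 × 2.09 / 4 = 1.2018 back to its contributor per unit of net cost, which exceeds 1, making full contribution the dominant choice for everyone.
At the Nash equilibrium everyone contributes 44. Group total payoff = 2.3 × 2.09 × 176 = 846.03.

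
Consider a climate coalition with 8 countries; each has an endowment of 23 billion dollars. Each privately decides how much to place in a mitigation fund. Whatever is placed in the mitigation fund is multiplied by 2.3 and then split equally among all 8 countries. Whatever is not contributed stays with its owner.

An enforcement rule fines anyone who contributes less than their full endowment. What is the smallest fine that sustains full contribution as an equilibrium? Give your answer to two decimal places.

Given the others contribute fully, the best deviation is to contribute 0 (any partial contribution still incurs the fine and gives up units whose private return 0.2875 is below 1).
Deviating from 23 to 0 saves 23 billion dollars but forfeits the deviator's share of the drop in the mitigation fund: 2.3/8 × 23 = 6.61.
So the deviation gain is 23 − 6.61 = 16.39, and the fine must be at least 16.39 billion dollars to wipe it out.

16.39 billion dollars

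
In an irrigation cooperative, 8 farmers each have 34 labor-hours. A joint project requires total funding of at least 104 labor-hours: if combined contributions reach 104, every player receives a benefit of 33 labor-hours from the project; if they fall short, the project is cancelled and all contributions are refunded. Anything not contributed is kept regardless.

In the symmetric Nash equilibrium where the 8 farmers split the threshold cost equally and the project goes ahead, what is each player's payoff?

Equal share of the threshold: 104/8 = 13.
At this profile no one gains by cutting their contribution: any cut drops the total below 104, the project is cancelled, contributions are refunded, and the deviator ends with 34, which is less than 34 − 13 + 33 = 54. Contributing more than 13 just wastes the excess. So contributing exactly 13 is a best response.
Each player's payoff: 34 − 13 + 33 = 54.

54 labor-hours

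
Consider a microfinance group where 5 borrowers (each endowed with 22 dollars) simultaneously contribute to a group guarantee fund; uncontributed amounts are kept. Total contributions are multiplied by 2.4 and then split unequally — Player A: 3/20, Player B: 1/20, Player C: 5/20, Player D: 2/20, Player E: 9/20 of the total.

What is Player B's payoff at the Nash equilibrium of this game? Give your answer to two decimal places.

24.64 dollars

For player j, contributing a unit is worthwhile iff 2.4 × (j's share) ≥ 1, i.e. iff j's share is at least 0.4167.
Player E alone (share 9/20) is above the threshold, contributing 22; the remaining 4 contribute 0. Total contributed: 22.
Player B keeps 22 and receives 2.4 × 22 × 1/20 = 2.64 from the group guarantee fund, for a payoff of 24.64.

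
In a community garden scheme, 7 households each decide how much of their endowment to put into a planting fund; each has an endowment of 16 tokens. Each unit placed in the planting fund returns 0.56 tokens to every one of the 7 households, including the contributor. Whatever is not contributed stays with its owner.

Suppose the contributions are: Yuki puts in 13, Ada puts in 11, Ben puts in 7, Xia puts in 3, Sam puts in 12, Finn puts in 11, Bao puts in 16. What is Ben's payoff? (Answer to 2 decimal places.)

Total contributed: 13 + 11 + 7 + 3 + 12 + 11 + 16 = 73.
Each receives 0.56 × 73 = 40.88 from the planting fund.
Ben keeps 16 − 7 = 9, so Ben's payoff is 9 + 40.88 = 49.88.

49.88 tokens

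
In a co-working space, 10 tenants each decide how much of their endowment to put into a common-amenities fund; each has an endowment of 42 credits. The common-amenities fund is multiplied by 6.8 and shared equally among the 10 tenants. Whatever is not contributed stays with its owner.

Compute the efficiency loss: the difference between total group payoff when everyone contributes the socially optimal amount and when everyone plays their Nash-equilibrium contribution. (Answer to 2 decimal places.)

2436.00 credits

Each contributed unit returns 6.8/10 = 0.6800 to its contributor — below 1 — so contributing 0 is dominant for every player. At the Nash equilibrium everyone keeps their 42, and the group total is 10 × 42 = 420.
Each contributed unit returns 6.800 to the group as a whole (0.6800 to each of 10 players), which exceeds 1, so the social optimum is full contribution: group total = 6.800 × 420 = 2856.00.
Efficiency loss = 2856.00 − 420 = 2436.00.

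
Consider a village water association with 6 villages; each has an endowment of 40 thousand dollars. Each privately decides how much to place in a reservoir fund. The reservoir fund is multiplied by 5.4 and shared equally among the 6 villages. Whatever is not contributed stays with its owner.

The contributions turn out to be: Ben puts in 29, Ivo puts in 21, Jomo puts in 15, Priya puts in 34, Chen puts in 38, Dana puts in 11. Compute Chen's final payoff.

135.20 thousand dollars

Total contributed: 29 + 21 + 15 + 34 + 38 + 11 = 148.
Each receives 5.4 × 148 / 6 = 133.20 from the reservoir fund.
Chen keeps 40 − 38 = 2, so Chen's payoff is 2 + 133.20 = 135.20.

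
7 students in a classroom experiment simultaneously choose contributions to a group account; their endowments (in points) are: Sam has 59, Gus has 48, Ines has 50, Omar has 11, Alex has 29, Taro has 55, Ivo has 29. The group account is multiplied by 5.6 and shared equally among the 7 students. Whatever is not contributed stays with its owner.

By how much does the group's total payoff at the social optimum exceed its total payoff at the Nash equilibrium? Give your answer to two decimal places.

1292.60 points

The private return per contributed unit is 5.6/7 = 0.8000 < 1 for every player regardless of endowment, so the Nash equilibrium is zero contribution and the group total is Σ E_j = 59 + 48 + 50 + 11 + 29 + 55 + 29 = 281.
Each contributed unit returns 5.600 to the group, so the social optimum is full contribution by everyone: group total = 5.600 × 281 = 1573.60.
Efficiency loss = (5.600 − 1) × 281 = 1292.60.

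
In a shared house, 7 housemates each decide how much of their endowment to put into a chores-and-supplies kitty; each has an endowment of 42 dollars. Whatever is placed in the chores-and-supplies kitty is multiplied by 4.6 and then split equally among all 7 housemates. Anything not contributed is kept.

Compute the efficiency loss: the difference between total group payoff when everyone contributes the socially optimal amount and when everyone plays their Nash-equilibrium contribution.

1058.40 dollars

Each contributed unit returns 4.6/7 = 0.6571 to its contributor — below 1 — so contributing 0 is dominant for every player. At the Nash equilibrium everyone keeps their 42, and the group total is 7 × 42 = 294.
Each contributed unit returns 4.600 to the group as a whole (0.6571 to each of 7 players), which exceeds 1, so the social optimum is full contribution: group total = 4.600 × 294 = 1352.40.
Efficiency loss = 1352.40 − 294 = 1058.40.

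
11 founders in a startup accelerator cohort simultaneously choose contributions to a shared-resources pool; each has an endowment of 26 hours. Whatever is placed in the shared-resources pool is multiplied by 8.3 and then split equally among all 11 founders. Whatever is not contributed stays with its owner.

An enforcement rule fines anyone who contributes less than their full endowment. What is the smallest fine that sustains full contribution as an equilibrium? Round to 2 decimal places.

Given the others contribute fully, the best deviation is to contribute 0 (any partial contribution still incurs the fine and gives up units whose private return 0.7545 is below 1).
Deviating from 26 to 0 saves 26 hours but forfeits the deviator's share of the drop in the shared-resources pool: 8.3/11 × 26 = 19.62.
So the deviation gain is 26 − 19.62 = 6.38, and the fine must be at least 6.38 hours to wipe it out.

6.38 hours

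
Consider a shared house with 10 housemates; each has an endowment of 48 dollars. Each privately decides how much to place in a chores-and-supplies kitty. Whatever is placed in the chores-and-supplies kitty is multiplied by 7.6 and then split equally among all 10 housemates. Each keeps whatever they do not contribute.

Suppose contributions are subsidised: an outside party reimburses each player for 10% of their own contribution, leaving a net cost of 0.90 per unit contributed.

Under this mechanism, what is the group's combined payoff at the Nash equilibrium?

With the mechanism, a contributed unit returns (7.6/10) / 0.90 = 0.8444 per unit of net cost — still below 1 — so contributing 0 remains dominant for every player.
At the Nash equilibrium no one contributes; group total payoff = 10 × 48 = 480.

480.00 dollars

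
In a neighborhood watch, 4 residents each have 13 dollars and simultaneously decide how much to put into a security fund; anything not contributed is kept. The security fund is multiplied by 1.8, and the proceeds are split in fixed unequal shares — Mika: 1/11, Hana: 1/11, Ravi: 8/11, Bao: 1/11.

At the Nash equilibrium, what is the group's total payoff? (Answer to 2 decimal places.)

For player j, contributing a unit is worthwhile iff 1.8 × (j's share) ≥ 1, i.e. iff j's share is at least 0.5556.
Only Ravi (8/11) clears that bar, contributing 13; the remaining 3 contribute 0. Total contributed: 13.
The security fund pays out 1.8 × 13 = 23.40 in total (split across the unequal shares, but the aggregate is all that matters for the group sum).
The 3 free-riders keep 13 each, adding 39. Group total = 39 + 23.40 = 62.40.

62.40 dollars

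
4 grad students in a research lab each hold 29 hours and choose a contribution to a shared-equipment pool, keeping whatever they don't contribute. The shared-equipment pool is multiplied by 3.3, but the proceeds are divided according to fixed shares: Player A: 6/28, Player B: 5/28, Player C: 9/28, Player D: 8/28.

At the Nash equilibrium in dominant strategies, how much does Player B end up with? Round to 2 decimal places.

Each unit j contributes comes back to j as 3.3 × (j's share), so j prefers to contribute only if that share exceeds 1/3.3 = 0.3030; otherwise keeping the unit dominates.
Player C alone (share 9/28) is above the threshold, contributing 29; the remaining 3 contribute 0. Total contributed: 29.
Player B keeps 29 and receives 3.3 × 29 × 5/28 = 17.09 from the shared-equipment pool, for a payoff of 46.09.

46.09 hours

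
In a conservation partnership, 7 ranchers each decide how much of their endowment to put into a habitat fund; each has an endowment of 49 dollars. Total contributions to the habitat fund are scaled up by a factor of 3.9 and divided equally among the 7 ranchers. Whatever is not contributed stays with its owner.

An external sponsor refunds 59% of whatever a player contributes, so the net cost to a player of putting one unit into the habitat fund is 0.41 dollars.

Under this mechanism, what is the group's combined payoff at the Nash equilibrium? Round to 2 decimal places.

1540.07 dollars

The effective private return per unit is now (3.9/7) / 0.41 = 1.3589 > 1, so every player's dominant strategy flips to full contribution.
So the Nash equilibrium is full contribution by all 7; the group earns 7 × (49 × 0.59 + 3.9 × 49) = 1540.07.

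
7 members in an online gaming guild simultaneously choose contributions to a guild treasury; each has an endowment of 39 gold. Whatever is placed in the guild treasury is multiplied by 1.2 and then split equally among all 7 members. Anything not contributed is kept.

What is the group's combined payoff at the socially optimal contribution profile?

327.60 gold

Each contributed unit returns 1.200 to the group as a whole (0.1714 to each of 7 players), which exceeds 1, so the social optimum is full contribution: group total = 1.200 × 273 = 327.60.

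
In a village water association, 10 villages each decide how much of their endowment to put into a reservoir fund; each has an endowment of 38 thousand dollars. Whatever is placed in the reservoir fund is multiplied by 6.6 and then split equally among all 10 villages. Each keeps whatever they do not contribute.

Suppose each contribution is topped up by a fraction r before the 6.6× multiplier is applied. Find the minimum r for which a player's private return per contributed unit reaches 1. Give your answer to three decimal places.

With matching at rate r, one contributed unit becomes (1 + r) in the reservoir fund and returns 6.6 × (1 + r) / 10 to the contributor.
Setting this equal to 1: 1 + r = 10/6.6 = 1.5152.
So the minimum matching rate is r = 1.5152 − 1 = 0.515.

0.515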